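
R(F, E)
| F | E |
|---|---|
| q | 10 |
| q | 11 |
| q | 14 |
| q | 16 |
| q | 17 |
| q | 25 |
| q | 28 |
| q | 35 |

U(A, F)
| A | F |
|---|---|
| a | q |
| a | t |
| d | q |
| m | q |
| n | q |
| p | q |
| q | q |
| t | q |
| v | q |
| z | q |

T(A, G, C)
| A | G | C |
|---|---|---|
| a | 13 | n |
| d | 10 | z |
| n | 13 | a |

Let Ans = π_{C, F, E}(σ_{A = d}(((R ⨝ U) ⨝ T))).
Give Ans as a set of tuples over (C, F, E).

Joining R and U on F yields {(q, 10, a), (q, 10, d), (q, 10, m), (q, 10, n), (q, 10, p), (q, 10, q), (q, 10, t), (q, 10, v), (q, 10, z), (q, 11, a), (q, 11, d), (q, 11, m), (q, 11, n), (q, 11, p), (q, 11, q), (q, 11, t), (q, 11, v), (q, 11, z), (q, 14, a), (q, 14, d), (q, 14, m), (q, 14, n), (q, 14, p), (q, 14, q), (q, 14, t), (q, 14, v), (q, 14, z), (q, 16, a), (q, 16, d), (q, 16, m), (q, 16, n), (q, 16, p), (q, 16, q), (q, 16, t), (q, 16, v), (q, 16, z), (q, 17, a), (q, 17, d), (q, 17, m), (q, 17, n), (q, 17, p), (q, 17, q), (q, 17, t), (q, 17, v), (q, 17, z), (q, 25, a), (q, 25, d), (q, 25, m), (q, 25, n), (q, 25, p), (q, 25, q), (q, 25, t), (q, 25, v), (q, 25, z), (q, 28, a), (q, 28, d), (q, 28, m), (q, 28, n), (q, 28, p), (q, 28, q), (q, 28, t), (q, 28, v), (q, 28, z), (q, 35, a), (q, 35, d), (q, 35, m), (q, 35, n), (q, 35, p), (q, 35, q), (q, 35, t), (q, 35, v), (q, 35, z)}.
Joining (R ⨝ U) and T on A yields {(q, 10, a, 13, n), (q, 10, d, 10, z), (q, 10, n, 13, a), (q, 11, a, 13, n), (q, 11, d, 10, z), (q, 11, n, 13, a), (q, 14, a, 13, n), (q, 14, d, 10, z), (q, 14, n, 13, a), (q, 16, a, 13, n), (q, 16, d, 10, z), (q, 16, n, 13, a), (q, 17, a, 13, n), (q, 17, d, 10, z), (q, 17, n, 13, a), (q, 25, a, 13, n), (q, 25, d, 10, z), (q, 25, n, 13, a), (q, 28, a, 13, n), (q, 28, d, 10, z), (q, 28, n, 13, a), (q, 35, a, 13, n), (q, 35, d, 10, z), (q, 35, n, 13, a)}.
σ[A = d]: keep tuples satisfying A = d → {(q, 10, d, 10, z), (q, 11, d, 10, z), (q, 14, d, 10, z), (q, 16, d, 10, z), (q, 17, d, 10, z), (q, 25, d, 10, z), (q, 28, d, 10, z), (q, 35, d, 10, z)}
Keep only column(s) C, F, E: {(z, q, 10), (z, q, 11), (z, q, 14), (z, q, 16), (z, q, 17), (z, q, 25), (z, q, 28), (z, q, 35)}

{(z, q, 10), (z, q, 11), (z, q, 14), (z, q, 16), (z, q, 17), (z, q, 25), (z, q, 28), (z, q, 35)}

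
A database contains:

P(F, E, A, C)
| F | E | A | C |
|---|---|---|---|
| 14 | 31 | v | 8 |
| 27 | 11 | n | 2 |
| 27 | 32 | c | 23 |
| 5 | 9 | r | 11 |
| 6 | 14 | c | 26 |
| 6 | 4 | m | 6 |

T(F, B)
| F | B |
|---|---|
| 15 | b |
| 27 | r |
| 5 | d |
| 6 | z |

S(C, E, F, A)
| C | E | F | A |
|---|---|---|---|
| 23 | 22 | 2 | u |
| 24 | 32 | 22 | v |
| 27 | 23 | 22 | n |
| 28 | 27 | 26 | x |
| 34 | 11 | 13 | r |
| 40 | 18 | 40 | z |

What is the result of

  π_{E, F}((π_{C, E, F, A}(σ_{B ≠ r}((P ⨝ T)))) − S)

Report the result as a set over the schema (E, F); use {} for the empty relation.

{(14, 6), (4, 6), (9, 5)}

Natural join on F: {(27, 11, n, 2, r), (27, 32, c, 23, r), (5, 9, r, 11, d), (6, 14, c, 26, z), (6, 4, m, 6, z)}
Filtering on B ≠ r leaves {(5, 9, r, 11, d), (6, 14, c, 26, z), (6, 4, m, 6, z)}.
π[C, E, F, A]: project onto (C, E, F, A) → {(11, 9, 5, r), (26, 14, 6, c), (6, 4, 6, m)}
Taking the difference: {(11, 9, 5, r), (26, 14, 6, c), (6, 4, 6, m)}
π[E, F]: project onto (E, F) → {(14, 6), (4, 6), (9, 5)}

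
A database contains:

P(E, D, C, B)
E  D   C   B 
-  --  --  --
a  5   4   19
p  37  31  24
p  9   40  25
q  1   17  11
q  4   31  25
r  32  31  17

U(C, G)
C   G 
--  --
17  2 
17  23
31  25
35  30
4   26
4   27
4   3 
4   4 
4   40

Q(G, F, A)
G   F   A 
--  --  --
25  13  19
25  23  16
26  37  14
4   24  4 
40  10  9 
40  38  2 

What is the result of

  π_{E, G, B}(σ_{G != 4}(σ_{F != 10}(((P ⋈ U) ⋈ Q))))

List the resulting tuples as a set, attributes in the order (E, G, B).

P ⋈ U (natural join on C): {(a, 5, 4, 19, 26), (a, 5, 4, 19, 27), (a, 5, 4, 19, 3), (a, 5, 4, 19, 4), (a, 5, 4, 19, 40), (p, 37, 31, 24, 25), (q, 1, 17, 11, 2), (q, 1, 17, 11, 23), (q, 4, 31, 25, 25), (r, 32, 31, 17, 25)}
(P ⋈ U) ⋈ Q (natural join on G): {(a, 5, 4, 19, 26, 37, 14), (a, 5, 4, 19, 4, 24, 4), (a, 5, 4, 19, 40, 10, 9), (a, 5, 4, 19, 40, 38, 2), (p, 37, 31, 24, 25, 13, 19), (p, 37, 31, 24, 25, 23, 16), (q, 4, 31, 25, 25, 13, 19), (q, 4, 31, 25, 25, 23, 16), (r, 32, 31, 17, 25, 13, 19), (r, 32, 31, 17, 25, 23, 16)}
σ[F != 10]: keep tuples satisfying F != 10 → {(a, 5, 4, 19, 26, 37, 14), (a, 5, 4, 19, 4, 24, 4), (a, 5, 4, 19, 40, 38, 2), (p, 37, 31, 24, 25, 13, 19), (p, 37, 31, 24, 25, 23, 16), (q, 4, 31, 25, 25, 13, 19), (q, 4, 31, 25, 25, 23, 16), (r, 32, 31, 17, 25, 13, 19), (r, 32, 31, 17, 25, 23, 16)}
σ[G != 4]: keep tuples satisfying G != 4 → {(a, 5, 4, 19, 26, 37, 14), (a, 5, 4, 19, 40, 38, 2), (p, 37, 31, 24, 25, 13, 19), (p, 37, 31, 24, 25, 23, 16), (q, 4, 31, 25, 25, 13, 19), (q, 4, 31, 25, 25, 23, 16), (r, 32, 31, 17, 25, 13, 19), (r, 32, 31, 17, 25, 23, 16)}
Projecting to E, G, B (3 duplicate(s) eliminated): {(a, 26, 19), (a, 40, 19), (p, 25, 24), (q, 25, 25), (r, 25, 17)}

{(a, 26, 19), (a, 40, 19), (p, 25, 24), (q, 25, 25), (r, 25, 17)}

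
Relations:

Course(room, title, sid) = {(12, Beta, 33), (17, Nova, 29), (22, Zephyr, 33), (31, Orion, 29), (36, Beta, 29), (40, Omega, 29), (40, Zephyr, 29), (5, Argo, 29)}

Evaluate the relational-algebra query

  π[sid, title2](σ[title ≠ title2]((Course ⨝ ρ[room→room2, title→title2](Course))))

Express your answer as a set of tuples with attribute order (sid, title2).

ρ[room→room2, title→title2]: schema becomes (room2, title2, sid); tuples unchanged.
Natural join on sid: {(12, Beta, 33, 12, Beta), (12, Beta, 33, 22, Zephyr), (17, Nova, 29, 17, Nova), (17, Nova, 29, 31, Orion), (17, Nova, 29, 36, Beta), (17, Nova, 29, 40, Omega), (17, Nova, 29, 40, Zephyr), (17, Nova, 29, 5, Argo), (22, Zephyr, 33, 12, Beta), (22, Zephyr, 33, 22, Zephyr), (31, Orion, 29, 17, Nova), (31, Orion, 29, 31, Orion), (31, Orion, 29, 36, Beta), (31, Orion, 29, 40, Omega), (31, Orion, 29, 40, Zephyr), (31, Orion, 29, 5, Argo), (36, Beta, 29, 17, Nova), (36, Beta, 29, 31, Orion), (36, Beta, 29, 36, Beta), (36, Beta, 29, 40, Omega), (36, Beta, 29, 40, Zephyr), (36, Beta, 29, 5, Argo), (40, Omega, 29, 17, Nova), (40, Omega, 29, 31, Orion), (40, Omega, 29, 36, Beta), (40, Omega, 29, 40, Omega), (40, Omega, 29, 40, Zephyr), (40, Omega, 29, 5, Argo), (40, Zephyr, 29, 17, Nova), (40, Zephyr, 29, 31, Orion), (40, Zephyr, 29, 36, Beta), (40, Zephyr, 29, 40, Omega), (40, Zephyr, 29, 40, Zephyr), (40, Zephyr, 29, 5, Argo), (5, Argo, 29, 17, Nova), (5, Argo, 29, 31, Orion), (5, Argo, 29, 36, Beta), (5, Argo, 29, 40, Omega), (5, Argo, 29, 40, Zephyr), (5, Argo, 29, 5, Argo)}
Apply σ_{title ≠ title2}; surviving tuples: {(12, Beta, 33, 22, Zephyr), (17, Nova, 29, 31, Orion), (17, Nova, 29, 36, Beta), (17, Nova, 29, 40, Omega), (17, Nova, 29, 40, Zephyr), (17, Nova, 29, 5, Argo), (22, Zephyr, 33, 12, Beta), (31, Orion, 29, 17, Nova), (31, Orion, 29, 36, Beta), (31, Orion, 29, 40, Omega), (31, Orion, 29, 40, Zephyr), (31, Orion, 29, 5, Argo), (36, Beta, 29, 17, Nova), (36, Beta, 29, 31, Orion), (36, Beta, 29, 40, Omega), (36, Beta, 29, 40, Zephyr), (36, Beta, 29, 5, Argo), (40, Omega, 29, 17, Nova), (40, Omega, 29, 31, Orion), (40, Omega, 29, 36, Beta), (40, Omega, 29, 40, Zephyr), (40, Omega, 29, 5, Argo), (40, Zephyr, 29, 17, Nova), (40, Zephyr, 29, 31, Orion), (40, Zephyr, 29, 36, Beta), (40, Zephyr, 29, 40, Omega), (40, Zephyr, 29, 5, Argo), (5, Argo, 29, 17, Nova), (5, Argo, 29, 31, Orion), (5, Argo, 29, 36, Beta), (5, Argo, 29, 40, Omega), (5, Argo, 29, 40, Zephyr)}
π_{sid, title2} gives {(29, Argo), (29, Beta), (29, Nova), (29, Omega), (29, Orion), (29, Zephyr), (33, Beta), (33, Zephyr)} (24 duplicate(s) eliminated).

{(29, Argo), (29, Beta), (29, Nova), (29, Omega), (29, Orion), (29, Zephyr), (33, Beta), (33, Zephyr)}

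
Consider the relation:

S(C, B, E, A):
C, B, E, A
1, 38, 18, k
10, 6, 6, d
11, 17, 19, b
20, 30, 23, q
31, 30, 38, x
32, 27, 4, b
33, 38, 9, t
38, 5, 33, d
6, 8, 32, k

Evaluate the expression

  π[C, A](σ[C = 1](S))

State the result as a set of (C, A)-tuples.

Apply σ_{C = 1}; surviving tuples: {(1, 38, 18, k)}
π[C, A]: project onto (C, A) → {(1, k)}

{(1, k)}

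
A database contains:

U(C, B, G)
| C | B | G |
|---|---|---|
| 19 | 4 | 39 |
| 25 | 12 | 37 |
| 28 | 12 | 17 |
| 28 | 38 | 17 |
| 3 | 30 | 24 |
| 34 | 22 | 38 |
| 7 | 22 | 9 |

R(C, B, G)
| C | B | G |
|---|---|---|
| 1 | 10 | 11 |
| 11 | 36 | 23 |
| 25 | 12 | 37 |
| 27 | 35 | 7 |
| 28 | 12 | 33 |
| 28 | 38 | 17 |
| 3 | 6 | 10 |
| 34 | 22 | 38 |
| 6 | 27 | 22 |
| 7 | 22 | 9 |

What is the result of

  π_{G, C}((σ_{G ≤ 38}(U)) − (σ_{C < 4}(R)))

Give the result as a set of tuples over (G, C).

σ[G ≤ 38]: keep tuples satisfying G ≤ 38 → {(25, 12, 37), (28, 12, 17), (28, 38, 17), (3, 30, 24), (34, 22, 38), (7, 22, 9)}
σ[C < 4]: keep tuples satisfying C < 4 → {(1, 10, 11), (3, 6, 10)}
Set difference of the two operands is {(25, 12, 37), (28, 12, 17), (28, 38, 17), (3, 30, 24), (34, 22, 38), (7, 22, 9)}.
Projecting to G, C (1 duplicate(s) eliminated): {(17, 28), (24, 3), (37, 25), (38, 34), (9, 7)}

{(17, 28), (24, 3), (37, 25), (38, 34), (9, 7)}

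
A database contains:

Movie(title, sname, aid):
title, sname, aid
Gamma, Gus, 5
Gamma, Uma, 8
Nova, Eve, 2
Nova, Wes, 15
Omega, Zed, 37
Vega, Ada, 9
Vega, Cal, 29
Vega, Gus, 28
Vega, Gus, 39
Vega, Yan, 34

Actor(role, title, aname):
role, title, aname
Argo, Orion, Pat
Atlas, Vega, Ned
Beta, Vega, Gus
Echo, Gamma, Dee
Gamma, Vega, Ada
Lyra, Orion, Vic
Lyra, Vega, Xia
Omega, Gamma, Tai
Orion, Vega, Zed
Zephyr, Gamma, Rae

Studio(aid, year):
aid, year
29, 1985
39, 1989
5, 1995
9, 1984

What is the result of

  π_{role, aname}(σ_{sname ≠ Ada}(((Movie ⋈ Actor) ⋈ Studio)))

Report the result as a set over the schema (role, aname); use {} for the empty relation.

{(Atlas, Ned), (Beta, Gus), (Echo, Dee), (Gamma, Ada), (Lyra, Xia), (Omega, Tai), (Orion, Zed), (Zephyr, Rae)}

Movie ⋈ Actor (natural join on title): {(Gamma, Gus, 5, Echo, Dee), (Gamma, Gus, 5, Omega, Tai), (Gamma, Gus, 5, Zephyr, Rae), (Gamma, Uma, 8, Echo, Dee), (Gamma, Uma, 8, Omega, Tai), (Gamma, Uma, 8, Zephyr, Rae), (Vega, Ada, 9, Atlas, Ned), (Vega, Ada, 9, Beta, Gus), (Vega, Ada, 9, Gamma, Ada), (Vega, Ada, 9, Lyra, Xia), (Vega, Ada, 9, Orion, Zed), (Vega, Cal, 29, Atlas, Ned), (Vega, Cal, 29, Beta, Gus), (Vega, Cal, 29, Gamma, Ada), (Vega, Cal, 29, Lyra, Xia), (Vega, Cal, 29, Orion, Zed), (Vega, Gus, 28, Atlas, Ned), (Vega, Gus, 28, Beta, Gus), (Vega, Gus, 28, Gamma, Ada), (Vega, Gus, 28, Lyra, Xia), (Vega, Gus, 28, Orion, Zed), (Vega, Gus, 39, Atlas, Ned), (Vega, Gus, 39, Beta, Gus), (Vega, Gus, 39, Gamma, Ada), (Vega, Gus, 39, Lyra, Xia), (Vega, Gus, 39, Orion, Zed), (Vega, Yan, 34, Atlas, Ned), (Vega, Yan, 34, Beta, Gus), (Vega, Yan, 34, Gamma, Ada), (Vega, Yan, 34, Lyra, Xia), (Vega, Yan, 34, Orion, Zed)}
(Movie ⋈ Actor) ⋈ Studio (natural join on aid): {(Gamma, Gus, 5, Echo, Dee, 1995), (Gamma, Gus, 5, Omega, Tai, 1995), (Gamma, Gus, 5, Zephyr, Rae, 1995), (Vega, Ada, 9, Atlas, Ned, 1984), (Vega, Ada, 9, Beta, Gus, 1984), (Vega, Ada, 9, Gamma, Ada, 1984), (Vega, Ada, 9, Lyra, Xia, 1984), (Vega, Ada, 9, Orion, Zed, 1984), (Vega, Cal, 29, Atlas, Ned, 1985), (Vega, Cal, 29, Beta, Gus, 1985), (Vega, Cal, 29, Gamma, Ada, 1985), (Vega, Cal, 29, Lyra, Xia, 1985), (Vega, Cal, 29, Orion, Zed, 1985), (Vega, Gus, 39, Atlas, Ned, 1989), (Vega, Gus, 39, Beta, Gus, 1989), (Vega, Gus, 39, Gamma, Ada, 1989), (Vega, Gus, 39, Lyra, Xia, 1989), (Vega, Gus, 39, Orion, Zed, 1989)}
Apply σ_{sname ≠ Ada}; surviving tuples: {(Gamma, Gus, 5, Echo, Dee, 1995), (Gamma, Gus, 5, Omega, Tai, 1995), (Gamma, Gus, 5, Zephyr, Rae, 1995), (Vega, Cal, 29, Atlas, Ned, 1985), (Vega, Cal, 29, Beta, Gus, 1985), (Vega, Cal, 29, Gamma, Ada, 1985), (Vega, Cal, 29, Lyra, Xia, 1985), (Vega, Cal, 29, Orion, Zed, 1985), (Vega, Gus, 39, Atlas, Ned, 1989), (Vega, Gus, 39, Beta, Gus, 1989), (Vega, Gus, 39, Gamma, Ada, 1989), (Vega, Gus, 39, Lyra, Xia, 1989), (Vega, Gus, 39, Orion, Zed, 1989)}
π[role, aname]: project onto (role, aname) (5 duplicate(s) eliminated) → {(Atlas, Ned), (Beta, Gus), (Echo, Dee), (Gamma, Ada), (Lyra, Xia), (Omega, Tai), (Orion, Zed), (Zephyr, Rae)}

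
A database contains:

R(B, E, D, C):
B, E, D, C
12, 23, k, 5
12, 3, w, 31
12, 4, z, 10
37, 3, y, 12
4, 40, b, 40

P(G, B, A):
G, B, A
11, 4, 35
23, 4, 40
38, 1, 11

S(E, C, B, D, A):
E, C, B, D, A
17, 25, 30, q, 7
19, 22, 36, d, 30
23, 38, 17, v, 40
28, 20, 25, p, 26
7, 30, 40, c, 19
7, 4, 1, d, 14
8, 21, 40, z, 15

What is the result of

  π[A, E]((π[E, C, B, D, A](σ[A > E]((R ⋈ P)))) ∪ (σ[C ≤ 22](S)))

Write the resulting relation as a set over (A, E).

{(14, 7), (15, 8), (26, 28), (30, 19)}

Natural join on B: {(4, 40, b, 40, 11, 35), (4, 40, b, 40, 23, 40)}
Selection A > E: {}
π[E, C, B, D, A]: project onto (E, C, B, D, A) → {}
Selection C ≤ 22: {(19, 22, 36, d, 30), (28, 20, 25, p, 26), (7, 4, 1, d, 14), (8, 21, 40, z, 15)}
Taking the union: {(19, 22, 36, d, 30), (28, 20, 25, p, 26), (7, 4, 1, d, 14), (8, 21, 40, z, 15)}
π[A, E]: project onto (A, E) → {(14, 7), (15, 8), (26, 28), (30, 19)}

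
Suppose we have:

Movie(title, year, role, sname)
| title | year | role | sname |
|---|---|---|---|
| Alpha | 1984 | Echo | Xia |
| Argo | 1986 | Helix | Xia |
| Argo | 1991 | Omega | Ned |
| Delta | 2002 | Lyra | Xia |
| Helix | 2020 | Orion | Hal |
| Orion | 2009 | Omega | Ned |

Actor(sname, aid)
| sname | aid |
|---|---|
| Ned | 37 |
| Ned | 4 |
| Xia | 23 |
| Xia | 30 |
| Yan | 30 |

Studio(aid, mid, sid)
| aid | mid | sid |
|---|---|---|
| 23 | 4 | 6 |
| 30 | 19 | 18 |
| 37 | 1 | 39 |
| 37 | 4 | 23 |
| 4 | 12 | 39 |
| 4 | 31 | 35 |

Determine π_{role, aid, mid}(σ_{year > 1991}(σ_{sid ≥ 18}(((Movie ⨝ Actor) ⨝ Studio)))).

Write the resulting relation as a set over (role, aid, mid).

{(Lyra, 30, 19), (Omega, 37, 1), (Omega, 37, 4), (Omega, 4, 12), (Omega, 4, 31)}

Movie ⋈ Actor (natural join on sname): {(Alpha, 1984, Echo, Xia, 23), (Alpha, 1984, Echo, Xia, 30), (Argo, 1986, Helix, Xia, 23), (Argo, 1986, Helix, Xia, 30), (Argo, 1991, Omega, Ned, 37), (Argo, 1991, Omega, Ned, 4), (Delta, 2002, Lyra, Xia, 23), (Delta, 2002, Lyra, Xia, 30), (Orion, 2009, Omega, Ned, 37), (Orion, 2009, Omega, Ned, 4)}
(Movie ⨝ Actor) ⋈ Studio (natural join on aid): {(Alpha, 1984, Echo, Xia, 23, 4, 6), (Alpha, 1984, Echo, Xia, 30, 19, 18), (Argo, 1986, Helix, Xia, 23, 4, 6), (Argo, 1986, Helix, Xia, 30, 19, 18), (Argo, 1991, Omega, Ned, 37, 1, 39), (Argo, 1991, Omega, Ned, 37, 4, 23), (Argo, 1991, Omega, Ned, 4, 12, 39), (Argo, 1991, Omega, Ned, 4, 31, 35), (Delta, 2002, Lyra, Xia, 23, 4, 6), (Delta, 2002, Lyra, Xia, 30, 19, 18), (Orion, 2009, Omega, Ned, 37, 1, 39), (Orion, 2009, Omega, Ned, 37, 4, 23), (Orion, 2009, Omega, Ned, 4, 12, 39), (Orion, 2009, Omega, Ned, 4, 31, 35)}
σ[sid ≥ 18]: keep tuples satisfying sid ≥ 18 → {(Alpha, 1984, Echo, Xia, 30, 19, 18), (Argo, 1986, Helix, Xia, 30, 19, 18), (Argo, 1991, Omega, Ned, 37, 1, 39), (Argo, 1991, Omega, Ned, 37, 4, 23), (Argo, 1991, Omega, Ned, 4, 12, 39), (Argo, 1991, Omega, Ned, 4, 31, 35), (Delta, 2002, Lyra, Xia, 30, 19, 18), (Orion, 2009, Omega, Ned, 37, 1, 39), (Orion, 2009, Omega, Ned, 37, 4, 23), (Orion, 2009, Omega, Ned, 4, 12, 39), (Orion, 2009, Omega, Ned, 4, 31, 35)}
σ[year > 1991]: keep tuples satisfying year > 1991 → {(Delta, 2002, Lyra, Xia, 30, 19, 18), (Orion, 2009, Omega, Ned, 37, 1, 39), (Orion, 2009, Omega, Ned, 37, 4, 23), (Orion, 2009, Omega, Ned, 4, 12, 39), (Orion, 2009, Omega, Ned, 4, 31, 35)}
π_{role, aid, mid} gives {(Lyra, 30, 19), (Omega, 37, 1), (Omega, 37, 4), (Omega, 4, 12), (Omega, 4, 31)}.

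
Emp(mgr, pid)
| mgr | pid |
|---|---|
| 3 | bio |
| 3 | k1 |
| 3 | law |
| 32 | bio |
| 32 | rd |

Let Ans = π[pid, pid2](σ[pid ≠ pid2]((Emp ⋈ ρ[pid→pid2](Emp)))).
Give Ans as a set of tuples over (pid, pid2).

{(bio, k1), (bio, law), (bio, rd), (k1, bio), (k1, law), (law, bio), (law, k1), (rd, bio)}

ρ[pid→pid2]: schema becomes (mgr, pid2); tuples unchanged.
Joining Emp and ρ[pid→pid2](Emp) on mgr yields {(3, bio, bio), (3, bio, k1), (3, bio, law), (3, k1, bio), (3, k1, k1), (3, k1, law), (3, law, bio), (3, law, k1), (3, law, law), (32, bio, bio), (32, bio, rd), (32, rd, bio), (32, rd, rd)}.
Apply σ_{pid ≠ pid2}; surviving tuples: {(3, bio, k1), (3, bio, law), (3, k1, bio), (3, k1, law), (3, law, bio), (3, law, k1), (32, bio, rd), (32, rd, bio)}
Projecting to pid, pid2: {(bio, k1), (bio, law), (bio, rd), (k1, bio), (k1, law), (law, bio), (law, k1), (rd, bio)}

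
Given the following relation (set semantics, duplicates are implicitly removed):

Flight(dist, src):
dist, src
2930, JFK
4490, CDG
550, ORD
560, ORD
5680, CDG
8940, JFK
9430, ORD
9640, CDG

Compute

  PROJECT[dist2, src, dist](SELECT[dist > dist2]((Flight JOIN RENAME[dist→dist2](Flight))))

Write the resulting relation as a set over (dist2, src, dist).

ρ[dist→dist2]: schema becomes (dist2, src); tuples unchanged.
Natural join on src: {(2930, JFK, 2930), (2930, JFK, 8940), (4490, CDG, 4490), (4490, CDG, 5680), (4490, CDG, 9640), (550, ORD, 550), (550, ORD, 560), (550, ORD, 9430), (560, ORD, 550), (560, ORD, 560), (560, ORD, 9430), (5680, CDG, 4490), (5680, CDG, 5680), (5680, CDG, 9640), (8940, JFK, 2930), (8940, JFK, 8940), (9430, ORD, 550), (9430, ORD, 560), (9430, ORD, 9430), (9640, CDG, 4490), (9640, CDG, 5680), (9640, CDG, 9640)}
Selection dist > dist2: {(560, ORD, 550), (5680, CDG, 4490), (8940, JFK, 2930), (9430, ORD, 550), (9430, ORD, 560), (9640, CDG, 4490), (9640, CDG, 5680)}
π_{dist2, src, dist} gives {(2930, JFK, 8940), (4490, CDG, 5680), (4490, CDG, 9640), (550, ORD, 560), (550, ORD, 9430), (560, ORD, 9430), (5680, CDG, 9640)}.

{(2930, JFK, 8940), (4490, CDG, 5680), (4490, CDG, 9640), (550, ORD, 560), (550, ORD, 9430), (560, ORD, 9430), (5680, CDG, 9640)}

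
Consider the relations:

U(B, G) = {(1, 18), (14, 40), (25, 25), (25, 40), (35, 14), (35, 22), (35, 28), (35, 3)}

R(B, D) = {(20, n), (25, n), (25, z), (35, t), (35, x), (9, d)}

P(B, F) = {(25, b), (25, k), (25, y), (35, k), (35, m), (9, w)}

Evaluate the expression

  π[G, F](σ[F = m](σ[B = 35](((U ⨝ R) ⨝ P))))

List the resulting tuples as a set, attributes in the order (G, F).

{(14, m), (22, m), (28, m), (3, m)}

U ⋈ R (natural join on B): {(25, 25, n), (25, 25, z), (25, 40, n), (25, 40, z), (35, 14, t), (35, 14, x), (35, 22, t), (35, 22, x), (35, 28, t), (35, 28, x), (35, 3, t), (35, 3, x)}
(U ⨝ R) ⋈ P (natural join on B): {(25, 25, n, b), (25, 25, n, k), (25, 25, n, y), (25, 25, z, b), (25, 25, z, k), (25, 25, z, y), (25, 40, n, b), (25, 40, n, k), (25, 40, n, y), (25, 40, z, b), (25, 40, z, k), (25, 40, z, y), (35, 14, t, k), (35, 14, t, m), (35, 14, x, k), (35, 14, x, m), (35, 22, t, k), (35, 22, t, m), (35, 22, x, k), (35, 22, x, m), (35, 28, t, k), (35, 28, t, m), (35, 28, x, k), (35, 28, x, m), (35, 3, t, k), (35, 3, t, m), (35, 3, x, k), (35, 3, x, m)}
Selection B = 35: {(35, 14, t, k), (35, 14, t, m), (35, 14, x, k), (35, 14, x, m), (35, 22, t, k), (35, 22, t, m), (35, 22, x, k), (35, 22, x, m), (35, 28, t, k), (35, 28, t, m), (35, 28, x, k), (35, 28, x, m), (35, 3, t, k), (35, 3, t, m), (35, 3, x, k), (35, 3, x, m)}
Selection F = m: {(35, 14, t, m), (35, 14, x, m), (35, 22, t, m), (35, 22, x, m), (35, 28, t, m), (35, 28, x, m), (35, 3, t, m), (35, 3, x, m)}
Projecting to G, F (4 duplicate(s) eliminated): {(14, m), (22, m), (28, m), (3, m)}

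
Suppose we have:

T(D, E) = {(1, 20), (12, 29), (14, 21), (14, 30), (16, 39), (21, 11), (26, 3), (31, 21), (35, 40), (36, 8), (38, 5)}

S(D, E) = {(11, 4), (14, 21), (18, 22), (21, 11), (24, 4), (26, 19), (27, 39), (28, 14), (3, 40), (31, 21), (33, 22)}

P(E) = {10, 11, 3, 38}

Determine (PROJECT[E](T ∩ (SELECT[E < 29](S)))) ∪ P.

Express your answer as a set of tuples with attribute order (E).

Apply σ_{E < 29}; surviving tuples: {(11, 4), (14, 21), (18, 22), (21, 11), (24, 4), (26, 19), (28, 14), (31, 21), (33, 22)}
Taking the intersection: {(14, 21), (21, 11), (31, 21)}
π[E]: project onto (E) (1 duplicate(s) eliminated) → {11, 21}
Taking the union: {10, 11, 21, 3, 38}

{10, 11, 21, 3, 38}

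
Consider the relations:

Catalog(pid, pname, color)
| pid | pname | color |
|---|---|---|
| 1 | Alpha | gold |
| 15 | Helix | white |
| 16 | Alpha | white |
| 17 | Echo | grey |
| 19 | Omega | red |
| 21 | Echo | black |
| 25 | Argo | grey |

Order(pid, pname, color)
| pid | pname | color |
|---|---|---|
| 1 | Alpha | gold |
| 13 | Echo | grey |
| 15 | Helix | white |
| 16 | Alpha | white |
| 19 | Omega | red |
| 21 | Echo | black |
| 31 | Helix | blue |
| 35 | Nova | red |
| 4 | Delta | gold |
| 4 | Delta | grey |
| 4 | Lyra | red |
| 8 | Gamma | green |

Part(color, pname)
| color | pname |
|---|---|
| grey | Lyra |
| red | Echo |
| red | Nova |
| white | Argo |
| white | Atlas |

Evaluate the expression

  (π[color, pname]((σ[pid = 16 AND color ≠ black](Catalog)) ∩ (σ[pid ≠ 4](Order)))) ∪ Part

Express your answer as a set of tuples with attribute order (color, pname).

{(grey, Lyra), (red, Echo), (red, Nova), (white, Alpha), (white, Argo), (white, Atlas)}

Filtering on pid = 16 AND color ≠ black leaves {(16, Alpha, white)}.
Filtering on pid ≠ 4 leaves {(1, Alpha, gold), (13, Echo, grey), (15, Helix, white), (16, Alpha, white), (19, Omega, red), (21, Echo, black), (31, Helix, blue), (35, Nova, red), (8, Gamma, green)}.
Set intersection of the two operands is {(16, Alpha, white)}.
Projecting to color, pname: {(white, Alpha)}
Set union of the two operands is {(grey, Lyra), (red, Echo), (red, Nova), (white, Alpha), (white, Argo), (white, Atlas)}.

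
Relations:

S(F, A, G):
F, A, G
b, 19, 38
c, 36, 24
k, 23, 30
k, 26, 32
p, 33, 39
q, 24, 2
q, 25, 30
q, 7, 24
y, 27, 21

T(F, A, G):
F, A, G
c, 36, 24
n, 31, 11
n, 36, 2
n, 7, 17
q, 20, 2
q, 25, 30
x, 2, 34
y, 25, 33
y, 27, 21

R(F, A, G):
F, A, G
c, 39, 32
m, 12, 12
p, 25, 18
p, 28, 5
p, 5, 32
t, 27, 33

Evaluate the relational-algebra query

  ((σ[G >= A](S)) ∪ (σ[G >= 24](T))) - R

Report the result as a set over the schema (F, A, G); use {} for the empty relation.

Selection G >= A: {(b, 19, 38), (k, 23, 30), (k, 26, 32), (p, 33, 39), (q, 25, 30), (q, 7, 24)}
Selection G >= 24: {(c, 36, 24), (q, 25, 30), (x, 2, 34), (y, 25, 33)}
Union: {(b, 19, 38), (k, 23, 30), (k, 26, 32), (p, 33, 39), (q, 25, 30), (q, 7, 24)} with {(c, 36, 24), (q, 25, 30), (x, 2, 34), (y, 25, 33)} → {(b, 19, 38), (c, 36, 24), (k, 23, 30), (k, 26, 32), (p, 33, 39), (q, 25, 30), (q, 7, 24), (x, 2, 34), (y, 25, 33)}
Difference: {(b, 19, 38), (c, 36, 24), (k, 23, 30), (k, 26, 32), (p, 33, 39), (q, 25, 30), (q, 7, 24), (x, 2, 34), (y, 25, 33)} with {(c, 39, 32), (m, 12, 12), (p, 25, 18), (p, 28, 5), (p, 5, 32), (t, 27, 33)} → {(b, 19, 38), (c, 36, 24), (k, 23, 30), (k, 26, 32), (p, 33, 39), (q, 25, 30), (q, 7, 24), (x, 2, 34), (y, 25, 33)}

{(b, 19, 38), (c, 36, 24), (k, 23, 30), (k, 26, 32), (p, 33, 39), (q, 25, 30), (q, 7, 24), (x, 2, 34), (y, 25, 33)}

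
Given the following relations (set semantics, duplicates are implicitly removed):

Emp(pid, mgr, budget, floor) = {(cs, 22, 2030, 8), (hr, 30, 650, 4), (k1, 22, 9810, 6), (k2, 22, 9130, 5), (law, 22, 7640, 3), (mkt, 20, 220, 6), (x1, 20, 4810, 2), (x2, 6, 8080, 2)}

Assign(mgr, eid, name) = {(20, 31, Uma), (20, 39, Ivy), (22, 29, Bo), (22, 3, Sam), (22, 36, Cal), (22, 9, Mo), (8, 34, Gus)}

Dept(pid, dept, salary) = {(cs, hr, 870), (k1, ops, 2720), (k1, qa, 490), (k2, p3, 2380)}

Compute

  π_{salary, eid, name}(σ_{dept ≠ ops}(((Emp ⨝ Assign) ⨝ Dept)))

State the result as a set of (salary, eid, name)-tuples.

{(2380, 29, Bo), (2380, 3, Sam), (2380, 36, Cal), (2380, 9, Mo), (490, 29, Bo), (490, 3, Sam), (490, 36, Cal), (490, 9, Mo), (870, 29, Bo), (870, 3, Sam), (870, 36, Cal), (870, 9, Mo)}

Natural join on mgr: {(cs, 22, 2030, 8, 29, Bo), (cs, 22, 2030, 8, 3, Sam), (cs, 22, 2030, 8, 36, Cal), (cs, 22, 2030, 8, 9, Mo), (k1, 22, 9810, 6, 29, Bo), (k1, 22, 9810, 6, 3, Sam), (k1, 22, 9810, 6, 36, Cal), (k1, 22, 9810, 6, 9, Mo), (k2, 22, 9130, 5, 29, Bo), (k2, 22, 9130, 5, 3, Sam), (k2, 22, 9130, 5, 36, Cal), (k2, 22, 9130, 5, 9, Mo), (law, 22, 7640, 3, 29, Bo), (law, 22, 7640, 3, 3, Sam), (law, 22, 7640, 3, 36, Cal), (law, 22, 7640, 3, 9, Mo), (mkt, 20, 220, 6, 31, Uma), (mkt, 20, 220, 6, 39, Ivy), (x1, 20, 4810, 2, 31, Uma), (x1, 20, 4810, 2, 39, Ivy)}
Natural join on pid: {(cs, 22, 2030, 8, 29, Bo, hr, 870), (cs, 22, 2030, 8, 3, Sam, hr, 870), (cs, 22, 2030, 8, 36, Cal, hr, 870), (cs, 22, 2030, 8, 9, Mo, hr, 870), (k1, 22, 9810, 6, 29, Bo, ops, 2720), (k1, 22, 9810, 6, 29, Bo, qa, 490), (k1, 22, 9810, 6, 3, Sam, ops, 2720), (k1, 22, 9810, 6, 3, Sam, qa, 490), (k1, 22, 9810, 6, 36, Cal, ops, 2720), (k1, 22, 9810, 6, 36, Cal, qa, 490), (k1, 22, 9810, 6, 9, Mo, ops, 2720), (k1, 22, 9810, 6, 9, Mo, qa, 490), (k2, 22, 9130, 5, 29, Bo, p3, 2380), (k2, 22, 9130, 5, 3, Sam, p3, 2380), (k2, 22, 9130, 5, 36, Cal, p3, 2380), (k2, 22, 9130, 5, 9, Mo, p3, 2380)}
σ[dept ≠ ops]: keep tuples satisfying dept ≠ ops → {(cs, 22, 2030, 8, 29, Bo, hr, 870), (cs, 22, 2030, 8, 3, Sam, hr, 870), (cs, 22, 2030, 8, 36, Cal, hr, 870), (cs, 22, 2030, 8, 9, Mo, hr, 870), (k1, 22, 9810, 6, 29, Bo, qa, 490), (k1, 22, 9810, 6, 3, Sam, qa, 490), (k1, 22, 9810, 6, 36, Cal, qa, 490), (k1, 22, 9810, 6, 9, Mo, qa, 490), (k2, 22, 9130, 5, 29, Bo, p3, 2380), (k2, 22, 9130, 5, 3, Sam, p3, 2380), (k2, 22, 9130, 5, 36, Cal, p3, 2380), (k2, 22, 9130, 5, 9, Mo, p3, 2380)}
π[salary, eid, name]: project onto (salary, eid, name) → {(2380, 29, Bo), (2380, 3, Sam), (2380, 36, Cal), (2380, 9, Mo), (490, 29, Bo), (490, 3, Sam), (490, 36, Cal), (490, 9, Mo), (870, 29, Bo), (870, 3, Sam), (870, 36, Cal), (870, 9, Mo)}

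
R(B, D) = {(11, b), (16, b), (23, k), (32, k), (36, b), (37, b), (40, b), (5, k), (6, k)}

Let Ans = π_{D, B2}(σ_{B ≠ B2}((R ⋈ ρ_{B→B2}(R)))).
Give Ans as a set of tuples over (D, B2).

{(b, 11), (b, 16), (b, 36), (b, 37), (b, 40), (k, 23), (k, 32), (k, 5), (k, 6)}

ρ[B→B2]: schema becomes (B2, D); tuples unchanged.
R ⋈ ρ_{B→B2}(R) (natural join on D): {(11, b, 11), (11, b, 16), (11, b, 36), (11, b, 37), (11, b, 40), (16, b, 11), (16, b, 16), (16, b, 36), (16, b, 37), (16, b, 40), (23, k, 23), (23, k, 32), (23, k, 5), (23, k, 6), (32, k, 23), (32, k, 32), (32, k, 5), (32, k, 6), (36, b, 11), (36, b, 16), (36, b, 36), (36, b, 37), (36, b, 40), (37, b, 11), (37, b, 16), (37, b, 36), (37, b, 37), (37, b, 40), (40, b, 11), (40, b, 16), (40, b, 36), (40, b, 37), (40, b, 40), (5, k, 23), (5, k, 32), (5, k, 5), (5, k, 6), (6, k, 23), (6, k, 32), (6, k, 5), (6, k, 6)}
Selection B ≠ B2: {(11, b, 16), (11, b, 36), (11, b, 37), (11, b, 40), (16, b, 11), (16, b, 36), (16, b, 37), (16, b, 40), (23, k, 32), (23, k, 5), (23, k, 6), (32, k, 23), (32, k, 5), (32, k, 6), (36, b, 11), (36, b, 16), (36, b, 37), (36, b, 40), (37, b, 11), (37, b, 16), (37, b, 36), (37, b, 40), (40, b, 11), (40, b, 16), (40, b, 36), (40, b, 37), (5, k, 23), (5, k, 32), (5, k, 6), (6, k, 23), (6, k, 32), (6, k, 5)}
π_{D, B2} gives {(b, 11), (b, 16), (b, 36), (b, 37), (b, 40), (k, 23), (k, 32), (k, 5), (k, 6)} (23 duplicate(s) eliminated).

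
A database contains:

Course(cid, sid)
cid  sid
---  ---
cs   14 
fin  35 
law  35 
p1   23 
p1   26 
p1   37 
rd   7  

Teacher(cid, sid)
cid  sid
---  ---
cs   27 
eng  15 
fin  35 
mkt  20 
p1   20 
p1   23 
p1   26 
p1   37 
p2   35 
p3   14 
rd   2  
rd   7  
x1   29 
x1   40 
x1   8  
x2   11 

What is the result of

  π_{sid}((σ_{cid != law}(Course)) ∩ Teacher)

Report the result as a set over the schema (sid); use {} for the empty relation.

{23, 26, 35, 37, 7}

Selection cid != law: {(cs, 14), (fin, 35), (p1, 23), (p1, 26), (p1, 37), (rd, 7)}
Set intersection of the two operands is {(fin, 35), (p1, 23), (p1, 26), (p1, 37), (rd, 7)}.
π_{sid} gives {23, 26, 35, 37, 7}.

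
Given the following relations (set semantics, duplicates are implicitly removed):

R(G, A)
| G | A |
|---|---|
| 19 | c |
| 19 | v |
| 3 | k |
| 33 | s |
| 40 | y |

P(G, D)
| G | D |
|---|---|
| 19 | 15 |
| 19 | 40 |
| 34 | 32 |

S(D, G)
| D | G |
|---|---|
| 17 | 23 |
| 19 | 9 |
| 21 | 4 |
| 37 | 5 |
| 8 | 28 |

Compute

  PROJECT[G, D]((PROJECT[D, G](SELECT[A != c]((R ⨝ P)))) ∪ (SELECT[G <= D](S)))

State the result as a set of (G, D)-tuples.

Natural join on G: {(19, c, 15), (19, c, 40), (19, v, 15), (19, v, 40)}
Selection A != c: {(19, v, 15), (19, v, 40)}
Projecting to D, G: {(15, 19), (40, 19)}
Selection G <= D: {(19, 9), (21, 4), (37, 5)}
Taking the union: {(15, 19), (19, 9), (21, 4), (37, 5), (40, 19)}
Projecting to G, D: {(19, 15), (19, 40), (4, 21), (5, 37), (9, 19)}

{(19, 15), (19, 40), (4, 21), (5, 37), (9, 19)}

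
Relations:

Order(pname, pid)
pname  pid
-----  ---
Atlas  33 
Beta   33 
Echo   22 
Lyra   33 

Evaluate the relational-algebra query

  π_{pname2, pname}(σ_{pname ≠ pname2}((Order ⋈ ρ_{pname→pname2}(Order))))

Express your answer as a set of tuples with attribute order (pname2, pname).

ρ[pname→pname2]: schema becomes (pname2, pid); tuples unchanged.
Order ⋈ ρ_{pname→pname2}(Order) (natural join on pid): {(Atlas, 33, Atlas), (Atlas, 33, Beta), (Atlas, 33, Lyra), (Beta, 33, Atlas), (Beta, 33, Beta), (Beta, 33, Lyra), (Echo, 22, Echo), (Lyra, 33, Atlas), (Lyra, 33, Beta), (Lyra, 33, Lyra)}
Selection pname ≠ pname2: {(Atlas, 33, Beta), (Atlas, 33, Lyra), (Beta, 33, Atlas), (Beta, 33, Lyra), (Lyra, 33, Atlas), (Lyra, 33, Beta)}
Keep only column(s) pname2, pname: {(Atlas, Beta), (Atlas, Lyra), (Beta, Atlas), (Beta, Lyra), (Lyra, Atlas), (Lyra, Beta)}

{(Atlas, Beta), (Atlas, Lyra), (Beta, Atlas), (Beta, Lyra), (Lyra, Atlas), (Lyra, Beta)}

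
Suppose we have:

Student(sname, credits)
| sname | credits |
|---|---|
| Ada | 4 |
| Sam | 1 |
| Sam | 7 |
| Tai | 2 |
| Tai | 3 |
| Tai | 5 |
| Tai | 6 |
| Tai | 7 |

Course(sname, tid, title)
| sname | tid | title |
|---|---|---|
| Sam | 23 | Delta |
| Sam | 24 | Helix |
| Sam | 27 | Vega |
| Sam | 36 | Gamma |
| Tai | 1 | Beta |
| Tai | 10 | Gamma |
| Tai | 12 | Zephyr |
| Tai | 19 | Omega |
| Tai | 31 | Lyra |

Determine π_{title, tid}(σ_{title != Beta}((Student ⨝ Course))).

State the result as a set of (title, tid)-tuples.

Joining Student and Course on sname yields {(Sam, 1, 23, Delta), (Sam, 1, 24, Helix), (Sam, 1, 27, Vega), (Sam, 1, 36, Gamma), (Sam, 7, 23, Delta), (Sam, 7, 24, Helix), (Sam, 7, 27, Vega), (Sam, 7, 36, Gamma), (Tai, 2, 1, Beta), (Tai, 2, 10, Gamma), (Tai, 2, 12, Zephyr), (Tai, 2, 19, Omega), (Tai, 2, 31, Lyra), (Tai, 3, 1, Beta), (Tai, 3, 10, Gamma), (Tai, 3, 12, Zephyr), (Tai, 3, 19, Omega), (Tai, 3, 31, Lyra), (Tai, 5, 1, Beta), (Tai, 5, 10, Gamma), (Tai, 5, 12, Zephyr), (Tai, 5, 19, Omega), (Tai, 5, 31, Lyra), (Tai, 6, 1, Beta), (Tai, 6, 10, Gamma), (Tai, 6, 12, Zephyr), (Tai, 6, 19, Omega), (Tai, 6, 31, Lyra), (Tai, 7, 1, Beta), (Tai, 7, 10, Gamma), (Tai, 7, 12, Zephyr), (Tai, 7, 19, Omega), (Tai, 7, 31, Lyra)}.
σ[title != Beta]: keep tuples satisfying title != Beta → {(Sam, 1, 23, Delta), (Sam, 1, 24, Helix), (Sam, 1, 27, Vega), (Sam, 1, 36, Gamma), (Sam, 7, 23, Delta), (Sam, 7, 24, Helix), (Sam, 7, 27, Vega), (Sam, 7, 36, Gamma), (Tai, 2, 10, Gamma), (Tai, 2, 12, Zephyr), (Tai, 2, 19, Omega), (Tai, 2, 31, Lyra), (Tai, 3, 10, Gamma), (Tai, 3, 12, Zephyr), (Tai, 3, 19, Omega), (Tai, 3, 31, Lyra), (Tai, 5, 10, Gamma), (Tai, 5, 12, Zephyr), (Tai, 5, 19, Omega), (Tai, 5, 31, Lyra), (Tai, 6, 10, Gamma), (Tai, 6, 12, Zephyr), (Tai, 6, 19, Omega), (Tai, 6, 31, Lyra), (Tai, 7, 10, Gamma), (Tai, 7, 12, Zephyr), (Tai, 7, 19, Omega), (Tai, 7, 31, Lyra)}
π_{title, tid} gives {(Delta, 23), (Gamma, 10), (Gamma, 36), (Helix, 24), (Lyra, 31), (Omega, 19), (Vega, 27), (Zephyr, 12)} (20 duplicate(s) eliminated).

{(Delta, 23), (Gamma, 10), (Gamma, 36), (Helix, 24), (Lyra, 31), (Omega, 19), (Vega, 27), (Zephyr, 12)}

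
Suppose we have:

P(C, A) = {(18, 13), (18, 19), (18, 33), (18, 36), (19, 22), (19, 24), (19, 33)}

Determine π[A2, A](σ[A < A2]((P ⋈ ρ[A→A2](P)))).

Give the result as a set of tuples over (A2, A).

ρ[A→A2]: schema becomes (C, A2); tuples unchanged.
P ⋈ ρ[A→A2](P) (natural join on C): {(18, 13, 13), (18, 13, 19), (18, 13, 33), (18, 13, 36), (18, 19, 13), (18, 19, 19), (18, 19, 33), (18, 19, 36), (18, 33, 13), (18, 33, 19), (18, 33, 33), (18, 33, 36), (18, 36, 13), (18, 36, 19), (18, 36, 33), (18, 36, 36), (19, 22, 22), (19, 22, 24), (19, 22, 33), (19, 24, 22), (19, 24, 24), (19, 24, 33), (19, 33, 22), (19, 33, 24), (19, 33, 33)}
σ[A < A2]: keep tuples satisfying A < A2 → {(18, 13, 19), (18, 13, 33), (18, 13, 36), (18, 19, 33), (18, 19, 36), (18, 33, 36), (19, 22, 24), (19, 22, 33), (19, 24, 33)}
Keep only column(s) A2, A: {(19, 13), (24, 22), (33, 13), (33, 19), (33, 22), (33, 24), (36, 13), (36, 19), (36, 33)}

{(19, 13), (24, 22), (33, 13), (33, 19), (33, 22), (33, 24), (36, 13), (36, 19), (36, 33)}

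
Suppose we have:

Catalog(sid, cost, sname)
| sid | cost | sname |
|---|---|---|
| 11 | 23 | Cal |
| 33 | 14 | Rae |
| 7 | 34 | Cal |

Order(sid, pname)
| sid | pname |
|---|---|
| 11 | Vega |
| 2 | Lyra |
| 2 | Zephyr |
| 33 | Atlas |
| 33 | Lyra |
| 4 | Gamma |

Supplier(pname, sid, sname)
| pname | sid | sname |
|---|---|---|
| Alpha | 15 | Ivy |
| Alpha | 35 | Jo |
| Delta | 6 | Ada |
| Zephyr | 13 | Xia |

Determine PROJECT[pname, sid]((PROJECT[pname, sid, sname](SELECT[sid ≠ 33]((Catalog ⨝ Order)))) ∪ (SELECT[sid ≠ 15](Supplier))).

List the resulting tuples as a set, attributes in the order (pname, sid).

{(Alpha, 35), (Delta, 6), (Vega, 11), (Zephyr, 13)}

Joining Catalog and Order on sid yields {(11, 23, Cal, Vega), (33, 14, Rae, Atlas), (33, 14, Rae, Lyra)}.
Filtering on sid ≠ 33 leaves {(11, 23, Cal, Vega)}.
π_{pname, sid, sname} gives {(Vega, 11, Cal)}.
Filtering on sid ≠ 15 leaves {(Alpha, 35, Jo), (Delta, 6, Ada), (Zephyr, 13, Xia)}.
Taking the union: {(Alpha, 35, Jo), (Delta, 6, Ada), (Vega, 11, Cal), (Zephyr, 13, Xia)}
π_{pname, sid} gives {(Alpha, 35), (Delta, 6), (Vega, 11), (Zephyr, 13)}.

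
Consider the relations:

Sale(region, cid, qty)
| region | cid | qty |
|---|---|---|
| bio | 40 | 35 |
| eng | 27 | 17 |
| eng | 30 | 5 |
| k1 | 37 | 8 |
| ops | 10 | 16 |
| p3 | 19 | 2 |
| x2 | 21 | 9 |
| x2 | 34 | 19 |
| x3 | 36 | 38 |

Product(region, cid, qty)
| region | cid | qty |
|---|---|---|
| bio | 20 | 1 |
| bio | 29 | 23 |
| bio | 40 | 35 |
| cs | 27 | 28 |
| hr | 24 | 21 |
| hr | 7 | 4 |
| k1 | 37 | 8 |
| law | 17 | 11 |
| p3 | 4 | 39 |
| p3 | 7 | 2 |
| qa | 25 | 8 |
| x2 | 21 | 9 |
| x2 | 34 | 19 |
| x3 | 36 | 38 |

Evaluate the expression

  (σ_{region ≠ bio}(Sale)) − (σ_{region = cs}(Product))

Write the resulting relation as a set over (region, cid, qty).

{(eng, 27, 17), (eng, 30, 5), (k1, 37, 8), (ops, 10, 16), (p3, 19, 2), (x2, 21, 9), (x2, 34, 19), (x3, 36, 38)}

σ[region ≠ bio]: keep tuples satisfying region ≠ bio → {(eng, 27, 17), (eng, 30, 5), (k1, 37, 8), (ops, 10, 16), (p3, 19, 2), (x2, 21, 9), (x2, 34, 19), (x3, 36, 38)}
σ[region = cs]: keep tuples satisfying region = cs → {(cs, 27, 28)}
Set difference of the two operands is {(eng, 27, 17), (eng, 30, 5), (k1, 37, 8), (ops, 10, 16), (p3, 19, 2), (x2, 21, 9), (x2, 34, 19), (x3, 36, 38)}.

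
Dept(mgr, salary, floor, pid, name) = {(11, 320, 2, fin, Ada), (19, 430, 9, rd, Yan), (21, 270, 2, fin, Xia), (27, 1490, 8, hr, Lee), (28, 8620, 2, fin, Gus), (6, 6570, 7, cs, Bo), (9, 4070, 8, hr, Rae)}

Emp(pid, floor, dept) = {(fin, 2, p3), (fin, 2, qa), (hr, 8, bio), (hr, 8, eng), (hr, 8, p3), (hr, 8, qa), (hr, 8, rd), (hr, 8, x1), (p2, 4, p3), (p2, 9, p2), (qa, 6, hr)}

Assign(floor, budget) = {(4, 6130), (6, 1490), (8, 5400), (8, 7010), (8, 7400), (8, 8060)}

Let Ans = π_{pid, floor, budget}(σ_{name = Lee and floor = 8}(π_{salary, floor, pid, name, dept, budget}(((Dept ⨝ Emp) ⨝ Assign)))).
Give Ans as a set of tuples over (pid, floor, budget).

{(hr, 8, 5400), (hr, 8, 7010), (hr, 8, 7400), (hr, 8, 8060)}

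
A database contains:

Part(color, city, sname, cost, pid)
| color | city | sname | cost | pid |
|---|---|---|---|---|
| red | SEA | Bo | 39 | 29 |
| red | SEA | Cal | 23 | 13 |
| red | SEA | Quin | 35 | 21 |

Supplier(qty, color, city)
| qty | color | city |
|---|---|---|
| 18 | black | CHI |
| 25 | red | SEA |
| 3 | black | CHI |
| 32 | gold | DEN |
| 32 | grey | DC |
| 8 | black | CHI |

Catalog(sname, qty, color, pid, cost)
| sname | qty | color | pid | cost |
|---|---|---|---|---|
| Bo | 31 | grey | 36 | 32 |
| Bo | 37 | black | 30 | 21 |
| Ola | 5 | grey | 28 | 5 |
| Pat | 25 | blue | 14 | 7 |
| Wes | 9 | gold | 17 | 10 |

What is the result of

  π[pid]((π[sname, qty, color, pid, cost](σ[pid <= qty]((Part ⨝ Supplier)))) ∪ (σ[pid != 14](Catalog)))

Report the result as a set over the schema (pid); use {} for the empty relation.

{13, 17, 21, 28, 30, 36}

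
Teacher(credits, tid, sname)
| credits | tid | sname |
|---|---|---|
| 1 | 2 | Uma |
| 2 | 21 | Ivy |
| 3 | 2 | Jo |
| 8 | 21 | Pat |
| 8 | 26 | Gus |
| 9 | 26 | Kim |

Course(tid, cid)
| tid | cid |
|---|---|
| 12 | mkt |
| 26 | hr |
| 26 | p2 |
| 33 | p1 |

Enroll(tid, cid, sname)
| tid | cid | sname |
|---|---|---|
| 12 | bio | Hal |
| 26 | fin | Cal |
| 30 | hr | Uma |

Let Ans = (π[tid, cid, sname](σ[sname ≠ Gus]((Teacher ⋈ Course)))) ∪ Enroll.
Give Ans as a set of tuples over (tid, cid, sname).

Natural join on tid: {(8, 26, Gus, hr), (8, 26, Gus, p2), (9, 26, Kim, hr), (9, 26, Kim, p2)}
Selection sname ≠ Gus: {(9, 26, Kim, hr), (9, 26, Kim, p2)}
Projecting to tid, cid, sname: {(26, hr, Kim), (26, p2, Kim)}
Set union of the two operands is {(12, bio, Hal), (26, fin, Cal), (26, hr, Kim), (26, p2, Kim), (30, hr, Uma)}.

{(12, bio, Hal), (26, fin, Cal), (26, hr, Kim), (26, p2, Kim), (30, hr, Uma)}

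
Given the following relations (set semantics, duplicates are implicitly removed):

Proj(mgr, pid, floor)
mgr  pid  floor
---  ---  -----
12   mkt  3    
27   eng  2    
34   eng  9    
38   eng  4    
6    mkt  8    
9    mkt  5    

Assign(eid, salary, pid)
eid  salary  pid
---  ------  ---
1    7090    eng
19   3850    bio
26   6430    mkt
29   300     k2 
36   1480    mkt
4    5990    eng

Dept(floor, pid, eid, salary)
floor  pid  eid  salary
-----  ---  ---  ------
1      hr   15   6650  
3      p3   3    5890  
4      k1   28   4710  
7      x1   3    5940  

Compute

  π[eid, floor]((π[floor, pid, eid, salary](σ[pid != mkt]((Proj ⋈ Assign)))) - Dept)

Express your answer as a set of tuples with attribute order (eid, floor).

{(1, 2), (1, 4), (1, 9), (4, 2), (4, 4), (4, 9)}

Joining Proj and Assign on pid yields {(12, mkt, 3, 26, 6430), (12, mkt, 3, 36, 1480), (27, eng, 2, 1, 7090), (27, eng, 2, 4, 5990), (34, eng, 9, 1, 7090), (34, eng, 9, 4, 5990), (38, eng, 4, 1, 7090), (38, eng, 4, 4, 5990), (6, mkt, 8, 26, 6430), (6, mkt, 8, 36, 1480), (9, mkt, 5, 26, 6430), (9, mkt, 5, 36, 1480)}.
Selection pid != mkt: {(27, eng, 2, 1, 7090), (27, eng, 2, 4, 5990), (34, eng, 9, 1, 7090), (34, eng, 9, 4, 5990), (38, eng, 4, 1, 7090), (38, eng, 4, 4, 5990)}
π[floor, pid, eid, salary]: project onto (floor, pid, eid, salary) → {(2, eng, 1, 7090), (2, eng, 4, 5990), (4, eng, 1, 7090), (4, eng, 4, 5990), (9, eng, 1, 7090), (9, eng, 4, 5990)}
Taking the difference: {(2, eng, 1, 7090), (2, eng, 4, 5990), (4, eng, 1, 7090), (4, eng, 4, 5990), (9, eng, 1, 7090), (9, eng, 4, 5990)}
π[eid, floor]: project onto (eid, floor) → {(1, 2), (1, 4), (1, 9), (4, 2), (4, 4), (4, 9)}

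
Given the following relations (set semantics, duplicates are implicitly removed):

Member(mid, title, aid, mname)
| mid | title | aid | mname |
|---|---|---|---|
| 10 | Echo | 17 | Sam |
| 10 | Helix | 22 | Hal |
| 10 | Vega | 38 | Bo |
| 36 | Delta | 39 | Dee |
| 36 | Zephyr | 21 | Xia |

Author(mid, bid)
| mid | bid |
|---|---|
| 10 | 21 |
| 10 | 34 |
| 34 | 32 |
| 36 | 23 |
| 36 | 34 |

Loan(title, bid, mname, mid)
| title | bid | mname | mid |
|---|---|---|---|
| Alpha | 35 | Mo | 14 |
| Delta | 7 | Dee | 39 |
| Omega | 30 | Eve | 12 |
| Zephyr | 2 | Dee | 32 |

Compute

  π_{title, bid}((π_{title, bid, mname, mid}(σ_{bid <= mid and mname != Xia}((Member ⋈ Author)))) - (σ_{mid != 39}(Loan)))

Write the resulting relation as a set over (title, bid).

Joining Member and Author on mid yields {(10, Echo, 17, Sam, 21), (10, Echo, 17, Sam, 34), (10, Helix, 22, Hal, 21), (10, Helix, 22, Hal, 34), (10, Vega, 38, Bo, 21), (10, Vega, 38, Bo, 34), (36, Delta, 39, Dee, 23), (36, Delta, 39, Dee, 34), (36, Zephyr, 21, Xia, 23), (36, Zephyr, 21, Xia, 34)}.
Apply σ_{bid <= mid and mname != Xia}; surviving tuples: {(36, Delta, 39, Dee, 23), (36, Delta, 39, Dee, 34)}
Keep only column(s) title, bid, mname, mid: {(Delta, 23, Dee, 36), (Delta, 34, Dee, 36)}
Apply σ_{mid != 39}; surviving tuples: {(Alpha, 35, Mo, 14), (Omega, 30, Eve, 12), (Zephyr, 2, Dee, 32)}
Taking the difference: {(Delta, 23, Dee, 36), (Delta, 34, Dee, 36)}
Keep only column(s) title, bid: {(Delta, 23), (Delta, 34)}

{(Delta, 23), (Delta, 34)}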